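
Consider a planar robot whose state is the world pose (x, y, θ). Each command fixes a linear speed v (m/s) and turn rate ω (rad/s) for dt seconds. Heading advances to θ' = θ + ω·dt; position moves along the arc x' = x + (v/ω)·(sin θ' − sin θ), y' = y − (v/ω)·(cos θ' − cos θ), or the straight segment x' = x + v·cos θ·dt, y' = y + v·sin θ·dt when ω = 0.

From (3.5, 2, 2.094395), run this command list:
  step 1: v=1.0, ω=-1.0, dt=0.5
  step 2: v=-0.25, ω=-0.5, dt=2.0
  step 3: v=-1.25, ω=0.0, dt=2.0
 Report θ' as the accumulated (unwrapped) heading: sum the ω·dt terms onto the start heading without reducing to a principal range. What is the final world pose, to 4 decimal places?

(1.0752, 0.6503, 0.5944)

step 1: θ'=1.5944 (R=-1.0000) → pose (3.3663, 2.4764, 1.5944)
step 2: θ'=0.5944 (R=0.5000) → pose (3.1464, 2.0504, 0.5944)
step 3: θ'=0.5944 (straight) → pose (1.0752, 0.6503, 0.5944)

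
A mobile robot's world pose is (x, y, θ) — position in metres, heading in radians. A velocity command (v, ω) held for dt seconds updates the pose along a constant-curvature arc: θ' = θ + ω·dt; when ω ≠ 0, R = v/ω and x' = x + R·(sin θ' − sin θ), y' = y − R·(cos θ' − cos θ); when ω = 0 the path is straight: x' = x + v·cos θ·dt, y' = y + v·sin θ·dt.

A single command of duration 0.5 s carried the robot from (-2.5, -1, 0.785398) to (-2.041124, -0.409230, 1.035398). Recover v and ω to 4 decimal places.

Δθ = 1.035398 − 0.785398 = 0.250000
ω = Δθ/dt = 0.250000/0.5 = 0.5000
R = −Δy/(cos θ' − cos θ) = 3.0000
v = R·ω = 3.0000·0.5000 = 1.5000

v = 1.5000, ω = 0.5000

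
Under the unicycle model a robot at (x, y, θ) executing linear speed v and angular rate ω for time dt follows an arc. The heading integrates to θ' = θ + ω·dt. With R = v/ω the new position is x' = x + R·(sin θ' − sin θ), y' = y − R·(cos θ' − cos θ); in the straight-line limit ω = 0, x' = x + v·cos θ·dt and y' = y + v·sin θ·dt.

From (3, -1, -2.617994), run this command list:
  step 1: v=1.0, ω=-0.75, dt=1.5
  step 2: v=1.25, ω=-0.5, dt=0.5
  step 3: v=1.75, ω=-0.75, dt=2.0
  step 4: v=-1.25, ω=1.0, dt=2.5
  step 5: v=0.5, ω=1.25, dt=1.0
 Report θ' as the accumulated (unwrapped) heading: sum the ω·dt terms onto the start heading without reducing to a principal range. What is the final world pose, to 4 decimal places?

(1.9486, 0.2059, -1.7430)

step 1: θ'=-3.7430 (R=-1.3333) → pose (1.5789, -0.9447, -3.7430)
step 2: θ'=-3.9930 (R=-2.5000) → pose (1.1129, -0.5307, -3.9930)
step 3: θ'=-5.4930 (R=-2.3333) → pose (1.2103, 2.6488, -5.4930)
step 4: θ'=-2.9930 (R=-1.2500) → pose (2.2834, 0.5330, -2.9930)
step 5: θ'=-1.7430 (R=0.4000) → pose (1.9486, 0.2059, -1.7430)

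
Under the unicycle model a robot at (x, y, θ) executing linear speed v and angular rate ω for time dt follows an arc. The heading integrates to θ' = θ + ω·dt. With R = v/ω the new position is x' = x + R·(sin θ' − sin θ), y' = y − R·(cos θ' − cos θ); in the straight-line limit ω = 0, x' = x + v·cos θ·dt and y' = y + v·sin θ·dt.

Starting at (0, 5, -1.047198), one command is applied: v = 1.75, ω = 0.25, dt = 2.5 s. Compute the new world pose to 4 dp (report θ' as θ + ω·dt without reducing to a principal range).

(3.1938, 2.1147, -0.4222)

θ' = -1.0472 + 0.25·2.5 = -0.4222
R = v/ω = 1.75/0.25 = 7.0000
x' = 0 + 7.0000·(sin -0.4222 − sin -1.0472) = 3.1938
y' = 5 − 7.0000·(cos -0.4222 − cos -1.0472) = 2.1147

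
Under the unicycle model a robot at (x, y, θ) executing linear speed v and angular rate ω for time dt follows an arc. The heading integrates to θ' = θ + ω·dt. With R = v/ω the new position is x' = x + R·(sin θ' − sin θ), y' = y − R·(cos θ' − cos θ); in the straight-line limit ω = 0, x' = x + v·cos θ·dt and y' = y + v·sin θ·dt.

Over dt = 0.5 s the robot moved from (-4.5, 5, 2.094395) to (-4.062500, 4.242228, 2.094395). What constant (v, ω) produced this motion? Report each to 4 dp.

v = -1.7500, ω = 0.0000

Δθ = 2.094395 − 2.094395 = 0.000000
ω = Δθ/dt = 0.000000/0.5 = 0.0000
ω = 0 → v = (Δx·cos θ + Δy·sin θ)/dt = -1.7500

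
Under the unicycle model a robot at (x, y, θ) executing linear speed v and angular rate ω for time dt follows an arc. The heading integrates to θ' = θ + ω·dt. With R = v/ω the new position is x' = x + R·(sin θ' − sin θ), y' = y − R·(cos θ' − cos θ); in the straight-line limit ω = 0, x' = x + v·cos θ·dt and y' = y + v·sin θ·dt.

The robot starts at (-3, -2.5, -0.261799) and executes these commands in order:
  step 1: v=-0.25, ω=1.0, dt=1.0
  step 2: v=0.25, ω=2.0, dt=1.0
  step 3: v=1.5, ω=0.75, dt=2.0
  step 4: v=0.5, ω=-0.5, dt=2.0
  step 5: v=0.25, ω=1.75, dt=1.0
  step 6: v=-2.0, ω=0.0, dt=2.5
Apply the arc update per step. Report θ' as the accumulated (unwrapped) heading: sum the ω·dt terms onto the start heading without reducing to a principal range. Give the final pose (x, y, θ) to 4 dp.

step 1: θ'=0.7382 (R=-0.2500) → pose (-3.2329, -2.5566, 0.7382)
step 2: θ'=2.7382 (R=0.1250) → pose (-3.2680, -2.3491, 2.7382)
step 3: θ'=4.2382 (R=2.0000) → pose (-5.8324, -3.2754, 4.2382)
step 4: θ'=3.2382 (R=-1.0000) → pose (-6.6256, -3.8141, 3.2382)
step 5: θ'=4.9882 (R=0.1429) → pose (-6.7493, -3.9952, 4.9882)
step 6: θ'=4.9882 (straight) → pose (-8.1109, 0.8158, 4.9882)

(-8.1109, 0.8158, 4.9882)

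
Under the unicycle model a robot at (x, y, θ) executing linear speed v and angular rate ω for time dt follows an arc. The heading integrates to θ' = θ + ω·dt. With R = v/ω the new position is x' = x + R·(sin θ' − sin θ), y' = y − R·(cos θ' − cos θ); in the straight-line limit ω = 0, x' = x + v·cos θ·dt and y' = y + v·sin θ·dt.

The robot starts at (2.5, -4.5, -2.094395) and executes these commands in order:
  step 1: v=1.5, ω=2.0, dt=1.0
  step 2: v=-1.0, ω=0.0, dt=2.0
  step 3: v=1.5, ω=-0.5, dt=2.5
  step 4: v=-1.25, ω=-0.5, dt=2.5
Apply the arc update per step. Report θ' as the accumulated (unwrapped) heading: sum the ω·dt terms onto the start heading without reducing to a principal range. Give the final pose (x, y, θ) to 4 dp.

step 1: θ'=-0.0944 (R=0.7500) → pose (3.0788, -5.6217, -0.0944)
step 2: θ'=-0.0944 (straight) → pose (1.0877, -5.4332, -0.0944)
step 3: θ'=-1.3444 (R=-3.0000) → pose (3.7284, -7.7464, -1.3444)
step 4: θ'=-2.5944 (R=2.5000) → pose (4.8639, -5.0502, -2.5944)

(4.8639, -5.0502, -2.5944)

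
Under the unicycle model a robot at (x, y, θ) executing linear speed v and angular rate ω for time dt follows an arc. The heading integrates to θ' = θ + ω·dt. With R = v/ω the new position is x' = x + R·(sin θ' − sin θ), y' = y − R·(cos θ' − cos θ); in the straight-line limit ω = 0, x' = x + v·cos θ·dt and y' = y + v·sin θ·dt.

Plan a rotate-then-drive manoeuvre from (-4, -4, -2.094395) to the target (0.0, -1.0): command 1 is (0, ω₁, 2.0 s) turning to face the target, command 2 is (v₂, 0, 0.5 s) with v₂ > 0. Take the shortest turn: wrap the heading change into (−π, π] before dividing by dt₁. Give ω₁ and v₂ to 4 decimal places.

ω₁ = 1.3689, v₂ = 10.0000

heading to target = atan2(-1−-4, 0−-4) = 0.6435
Δθ = wrap(0.6435 − -2.0944) = 2.7379; ω₁ = Δθ/dt₁ = 1.3689
distance = √((0−-4)² + (-1−-4)²) = 5.0000; v₂ = distance/dt₂ = 10.0000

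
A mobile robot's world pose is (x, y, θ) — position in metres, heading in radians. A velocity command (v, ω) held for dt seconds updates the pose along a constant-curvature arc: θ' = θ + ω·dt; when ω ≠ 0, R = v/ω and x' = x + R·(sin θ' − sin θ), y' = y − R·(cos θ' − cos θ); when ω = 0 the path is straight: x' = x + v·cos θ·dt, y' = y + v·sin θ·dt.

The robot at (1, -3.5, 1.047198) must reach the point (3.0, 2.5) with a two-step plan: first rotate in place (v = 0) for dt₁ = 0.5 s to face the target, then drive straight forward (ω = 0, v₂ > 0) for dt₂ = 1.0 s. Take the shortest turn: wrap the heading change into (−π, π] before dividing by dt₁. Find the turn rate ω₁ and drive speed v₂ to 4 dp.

ω₁ = 0.4037, v₂ = 6.3246

heading to target = atan2(2.5−-3.5, 3−1) = 1.2490
Δθ = wrap(1.2490 − 1.0472) = 0.2018; ω₁ = Δθ/dt₁ = 0.4037
distance = √((3−1)² + (2.5−-3.5)²) = 6.3246; v₂ = distance/dt₂ = 6.3246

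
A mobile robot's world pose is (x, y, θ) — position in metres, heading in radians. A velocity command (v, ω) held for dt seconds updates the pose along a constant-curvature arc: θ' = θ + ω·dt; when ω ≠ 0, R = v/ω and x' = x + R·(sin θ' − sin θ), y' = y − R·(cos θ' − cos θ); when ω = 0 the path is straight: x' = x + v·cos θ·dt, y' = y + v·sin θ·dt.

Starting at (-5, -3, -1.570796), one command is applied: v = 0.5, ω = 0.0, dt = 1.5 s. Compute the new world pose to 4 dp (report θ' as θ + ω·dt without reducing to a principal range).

(-5.0000, -3.7500, -1.5708)

θ' = -1.5708 + 0.0·1.5 = -1.5708
ω = 0 → straight: x' = -5 + 0.5·cos(-1.5708)·1.5 = -5.0000
y' = -3 + 0.5·sin(-1.5708)·1.5 = -3.7500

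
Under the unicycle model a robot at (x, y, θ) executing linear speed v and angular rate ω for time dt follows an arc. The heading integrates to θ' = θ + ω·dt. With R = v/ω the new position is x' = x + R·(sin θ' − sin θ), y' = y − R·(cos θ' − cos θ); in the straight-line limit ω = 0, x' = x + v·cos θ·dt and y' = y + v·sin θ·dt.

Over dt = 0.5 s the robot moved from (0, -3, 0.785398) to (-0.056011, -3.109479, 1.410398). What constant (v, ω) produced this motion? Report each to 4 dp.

v = -0.2500, ω = 1.2500

Δθ = 1.410398 − 0.785398 = 0.625000
ω = Δθ/dt = 0.625000/0.5 = 1.2500
R = −Δy/(cos θ' − cos θ) = -0.2000
v = R·ω = -0.2000·1.2500 = -0.2500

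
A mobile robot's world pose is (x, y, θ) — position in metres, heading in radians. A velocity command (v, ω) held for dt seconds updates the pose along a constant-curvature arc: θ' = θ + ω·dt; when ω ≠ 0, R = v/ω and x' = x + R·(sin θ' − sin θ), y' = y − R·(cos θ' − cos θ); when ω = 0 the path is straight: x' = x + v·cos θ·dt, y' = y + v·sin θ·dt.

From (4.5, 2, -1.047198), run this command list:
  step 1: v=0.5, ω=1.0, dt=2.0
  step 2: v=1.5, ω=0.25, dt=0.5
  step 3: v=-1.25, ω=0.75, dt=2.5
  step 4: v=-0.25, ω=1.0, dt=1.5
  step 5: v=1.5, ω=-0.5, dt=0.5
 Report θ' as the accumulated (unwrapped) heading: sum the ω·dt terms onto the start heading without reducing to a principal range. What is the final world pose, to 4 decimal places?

(6.8991, -0.3407, 4.2028)

step 1: θ'=0.9528 (R=0.5000) → pose (5.3405, 1.9603, 0.9528)
step 2: θ'=1.0778 (R=6.0000) → pose (5.7358, 2.5971, 1.0778)
step 3: θ'=2.9528 (R=-1.6667) → pose (6.8912, 0.1713, 2.9528)
step 4: θ'=4.4528 (R=-0.2500) → pose (7.1798, 0.3527, 4.4528)
step 5: θ'=4.2028 (R=-3.0000) → pose (6.8991, -0.3407, 4.2028)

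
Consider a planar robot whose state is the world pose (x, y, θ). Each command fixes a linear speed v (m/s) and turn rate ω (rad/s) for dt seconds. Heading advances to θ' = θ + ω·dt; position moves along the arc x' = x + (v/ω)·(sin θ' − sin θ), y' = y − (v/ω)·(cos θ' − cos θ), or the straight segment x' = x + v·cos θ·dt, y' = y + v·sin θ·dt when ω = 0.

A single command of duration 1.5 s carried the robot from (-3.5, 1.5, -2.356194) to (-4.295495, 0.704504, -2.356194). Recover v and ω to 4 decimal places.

v = 0.7500, ω = 0.0000

Δθ = -2.356194 − -2.356194 = 0.000000
ω = Δθ/dt = 0.000000/1.5 = 0.0000
ω = 0 → v = (Δx·cos θ + Δy·sin θ)/dt = 0.7500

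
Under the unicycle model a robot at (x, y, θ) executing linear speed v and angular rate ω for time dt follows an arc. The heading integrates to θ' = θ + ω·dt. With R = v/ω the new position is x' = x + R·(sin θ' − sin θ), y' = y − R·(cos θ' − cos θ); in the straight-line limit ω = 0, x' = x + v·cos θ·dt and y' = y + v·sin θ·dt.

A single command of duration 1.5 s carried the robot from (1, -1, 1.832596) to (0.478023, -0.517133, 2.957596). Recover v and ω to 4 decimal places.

v = 0.5000, ω = 0.7500

Δθ = 2.957596 − 1.832596 = 1.125000
ω = Δθ/dt = 1.125000/1.5 = 0.7500
R = Δx/(sin θ' − sin θ) = 0.6667
v = R·ω = 0.6667·0.7500 = 0.5000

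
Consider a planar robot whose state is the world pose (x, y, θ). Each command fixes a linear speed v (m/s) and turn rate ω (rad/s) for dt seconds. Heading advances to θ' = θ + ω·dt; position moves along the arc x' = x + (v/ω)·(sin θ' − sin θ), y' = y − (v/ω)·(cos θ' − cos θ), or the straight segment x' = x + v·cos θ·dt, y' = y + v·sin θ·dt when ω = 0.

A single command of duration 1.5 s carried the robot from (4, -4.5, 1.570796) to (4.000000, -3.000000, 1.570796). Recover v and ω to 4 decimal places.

Δθ = 1.570796 − 1.570796 = 0.000000
ω = Δθ/dt = 0.000000/1.5 = 0.0000
ω = 0 → v = (Δx·cos θ + Δy·sin θ)/dt = 1.0000

v = 1.0000, ω = 0.0000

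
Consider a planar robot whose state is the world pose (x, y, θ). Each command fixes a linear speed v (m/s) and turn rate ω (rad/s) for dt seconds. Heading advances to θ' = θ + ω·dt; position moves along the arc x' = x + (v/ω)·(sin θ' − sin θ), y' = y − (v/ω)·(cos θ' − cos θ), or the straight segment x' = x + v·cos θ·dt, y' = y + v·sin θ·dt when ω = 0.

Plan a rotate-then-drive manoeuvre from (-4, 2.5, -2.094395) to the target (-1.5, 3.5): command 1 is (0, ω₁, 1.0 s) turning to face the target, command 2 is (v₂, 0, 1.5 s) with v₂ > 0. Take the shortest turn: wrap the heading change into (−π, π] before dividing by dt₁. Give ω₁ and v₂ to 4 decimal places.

ω₁ = 2.4749, v₂ = 1.7951

heading to target = atan2(3.5−2.5, -1.5−-4) = 0.3805
Δθ = wrap(0.3805 − -2.0944) = 2.4749; ω₁ = Δθ/dt₁ = 2.4749
distance = √((-1.5−-4)² + (3.5−2.5)²) = 2.6926; v₂ = distance/dt₂ = 1.7951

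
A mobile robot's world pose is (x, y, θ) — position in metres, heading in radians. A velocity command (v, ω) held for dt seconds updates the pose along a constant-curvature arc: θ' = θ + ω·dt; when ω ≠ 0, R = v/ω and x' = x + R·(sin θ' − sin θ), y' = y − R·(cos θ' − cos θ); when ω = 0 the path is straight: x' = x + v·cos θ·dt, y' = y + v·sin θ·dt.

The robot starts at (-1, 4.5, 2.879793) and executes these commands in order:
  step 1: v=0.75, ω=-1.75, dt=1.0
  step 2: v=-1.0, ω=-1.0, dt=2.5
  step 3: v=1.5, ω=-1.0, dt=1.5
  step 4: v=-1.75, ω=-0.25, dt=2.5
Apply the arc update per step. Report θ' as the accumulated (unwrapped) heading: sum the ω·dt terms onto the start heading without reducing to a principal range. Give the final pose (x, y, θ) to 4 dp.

step 1: θ'=1.1298 (R=-0.4286) → pose (-1.2766, 5.0969, 1.1298)
step 2: θ'=-1.3702 (R=1.0000) → pose (-3.1609, 5.3245, -1.3702)
step 3: θ'=-2.8702 (R=-1.5000) → pose (-4.2287, 3.5805, -2.8702)
step 4: θ'=-3.4952 (R=7.0000) → pose (0.0718, 3.4036, -3.4952)

(0.0718, 3.4036, -3.4952)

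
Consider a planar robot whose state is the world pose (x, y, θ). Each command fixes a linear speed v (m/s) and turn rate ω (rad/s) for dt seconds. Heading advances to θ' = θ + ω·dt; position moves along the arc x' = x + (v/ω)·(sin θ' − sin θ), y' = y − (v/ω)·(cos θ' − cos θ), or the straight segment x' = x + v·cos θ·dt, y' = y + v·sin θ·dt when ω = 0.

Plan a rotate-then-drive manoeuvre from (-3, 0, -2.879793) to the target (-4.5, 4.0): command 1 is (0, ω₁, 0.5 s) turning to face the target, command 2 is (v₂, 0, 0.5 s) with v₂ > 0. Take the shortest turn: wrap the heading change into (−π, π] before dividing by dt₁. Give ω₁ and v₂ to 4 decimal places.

heading to target = atan2(4−0, -4.5−-3) = 1.9296
Δθ = wrap(1.9296 − -2.8798) = -1.4738; ω₁ = Δθ/dt₁ = -2.9477
distance = √((-4.5−-3)² + (4−0)²) = 4.2720; v₂ = distance/dt₂ = 8.5440

ω₁ = -2.9477, v₂ = 8.5440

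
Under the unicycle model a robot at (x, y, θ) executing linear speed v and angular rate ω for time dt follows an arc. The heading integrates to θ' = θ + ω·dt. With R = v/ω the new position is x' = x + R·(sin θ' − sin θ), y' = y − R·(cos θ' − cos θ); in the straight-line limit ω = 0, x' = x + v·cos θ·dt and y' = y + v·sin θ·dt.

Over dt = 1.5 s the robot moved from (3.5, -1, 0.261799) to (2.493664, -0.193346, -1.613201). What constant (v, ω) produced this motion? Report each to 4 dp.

v = -1.0000, ω = -1.2500

Δθ = -1.613201 − 0.261799 = -1.875000
ω = Δθ/dt = -1.875000/1.5 = -1.2500
R = Δx/(sin θ' − sin θ) = 0.8000
v = R·ω = 0.8000·-1.2500 = -1.0000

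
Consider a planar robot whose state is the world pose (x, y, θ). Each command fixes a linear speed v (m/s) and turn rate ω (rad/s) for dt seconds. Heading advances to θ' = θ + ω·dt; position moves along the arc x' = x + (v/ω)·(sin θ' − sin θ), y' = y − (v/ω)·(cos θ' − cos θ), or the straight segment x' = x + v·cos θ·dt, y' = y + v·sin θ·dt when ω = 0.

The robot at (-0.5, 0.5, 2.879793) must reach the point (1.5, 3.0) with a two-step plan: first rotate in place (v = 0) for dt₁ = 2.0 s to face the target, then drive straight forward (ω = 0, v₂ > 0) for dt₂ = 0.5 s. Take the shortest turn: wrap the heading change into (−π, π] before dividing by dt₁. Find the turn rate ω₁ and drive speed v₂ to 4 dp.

heading to target = atan2(3−0.5, 1.5−-0.5) = 0.8961
Δθ = wrap(0.8961 − 2.8798) = -1.9837; ω₁ = Δθ/dt₁ = -0.9919
distance = √((1.5−-0.5)² + (3−0.5)²) = 3.2016; v₂ = distance/dt₂ = 6.4031

ω₁ = -0.9919, v₂ = 6.4031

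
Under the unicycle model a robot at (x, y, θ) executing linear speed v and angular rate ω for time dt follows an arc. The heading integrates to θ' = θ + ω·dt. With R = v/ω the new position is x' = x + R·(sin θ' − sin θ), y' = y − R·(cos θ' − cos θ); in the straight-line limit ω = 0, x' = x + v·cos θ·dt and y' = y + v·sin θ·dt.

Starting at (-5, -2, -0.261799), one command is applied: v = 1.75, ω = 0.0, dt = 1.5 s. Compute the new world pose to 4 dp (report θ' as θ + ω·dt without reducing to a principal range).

θ' = -0.2618 + 0.0·1.5 = -0.2618
ω = 0 → straight: x' = -5 + 1.75·cos(-0.2618)·1.5 = -2.4644
y' = -2 + 1.75·sin(-0.2618)·1.5 = -2.6794

(-2.4644, -2.6794, -0.2618)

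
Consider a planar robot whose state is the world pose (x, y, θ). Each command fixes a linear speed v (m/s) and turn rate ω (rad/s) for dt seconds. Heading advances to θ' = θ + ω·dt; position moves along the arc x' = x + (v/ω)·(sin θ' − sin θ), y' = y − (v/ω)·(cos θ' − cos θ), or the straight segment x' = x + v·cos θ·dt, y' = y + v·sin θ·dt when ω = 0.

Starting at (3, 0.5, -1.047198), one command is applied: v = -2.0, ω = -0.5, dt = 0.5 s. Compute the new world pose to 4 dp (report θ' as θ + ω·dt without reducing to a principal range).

θ' = -1.0472 + -0.5·0.5 = -1.2972
R = v/ω = -2.0/-0.5 = 4.0000
x' = 3 + 4.0000·(sin -1.2972 − sin -1.0472) = 2.6129
y' = 0.5 − 4.0000·(cos -1.2972 − cos -1.0472) = 1.4192

(2.6129, 1.4192, -1.2972)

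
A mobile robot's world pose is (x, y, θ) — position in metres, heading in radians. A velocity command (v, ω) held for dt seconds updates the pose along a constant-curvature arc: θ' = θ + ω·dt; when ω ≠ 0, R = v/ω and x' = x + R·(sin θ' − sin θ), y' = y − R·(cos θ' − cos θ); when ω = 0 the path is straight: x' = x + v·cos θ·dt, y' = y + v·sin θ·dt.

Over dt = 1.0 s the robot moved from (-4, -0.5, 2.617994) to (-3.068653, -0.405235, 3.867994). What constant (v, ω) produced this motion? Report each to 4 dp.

v = -1.0000, ω = 1.2500

Δθ = 3.867994 − 2.617994 = 1.250000
ω = Δθ/dt = 1.250000/1.0 = 1.2500
R = Δx/(sin θ' − sin θ) = -0.8000
v = R·ω = -0.8000·1.2500 = -1.0000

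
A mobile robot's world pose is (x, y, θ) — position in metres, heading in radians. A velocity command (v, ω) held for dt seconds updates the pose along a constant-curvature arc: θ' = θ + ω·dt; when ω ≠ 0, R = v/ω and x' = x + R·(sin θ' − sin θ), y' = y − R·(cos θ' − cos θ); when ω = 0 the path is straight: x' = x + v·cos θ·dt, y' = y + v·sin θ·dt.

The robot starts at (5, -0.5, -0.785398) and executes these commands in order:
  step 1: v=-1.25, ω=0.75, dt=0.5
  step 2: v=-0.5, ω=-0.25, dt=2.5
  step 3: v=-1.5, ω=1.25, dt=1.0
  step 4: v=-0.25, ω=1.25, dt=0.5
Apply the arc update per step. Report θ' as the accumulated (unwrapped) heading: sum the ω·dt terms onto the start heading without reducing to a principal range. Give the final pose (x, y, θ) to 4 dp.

(2.1704, 1.1617, 0.8396)

step 1: θ'=-0.4104 (R=-1.6667) → pose (4.4864, -0.1502, -0.4104)
step 2: θ'=-1.0354 (R=2.0000) → pose (3.5643, 0.6633, -1.0354)
step 3: θ'=0.2146 (R=-1.2000) → pose (2.2766, 1.2236, 0.2146)
step 4: θ'=0.8396 (R=-0.2000) → pose (2.1704, 1.1617, 0.8396)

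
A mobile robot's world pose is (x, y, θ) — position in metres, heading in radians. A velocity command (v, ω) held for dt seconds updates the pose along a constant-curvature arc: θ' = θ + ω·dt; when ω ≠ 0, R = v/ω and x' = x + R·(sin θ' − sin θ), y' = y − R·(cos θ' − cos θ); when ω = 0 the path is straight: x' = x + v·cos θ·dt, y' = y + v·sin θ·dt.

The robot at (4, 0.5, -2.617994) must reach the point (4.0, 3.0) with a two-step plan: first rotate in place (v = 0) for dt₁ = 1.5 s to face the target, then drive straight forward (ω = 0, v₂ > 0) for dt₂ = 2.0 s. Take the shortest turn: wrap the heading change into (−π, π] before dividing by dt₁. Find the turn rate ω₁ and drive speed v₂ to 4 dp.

ω₁ = -1.3963, v₂ = 1.2500

heading to target = atan2(3−0.5, 4−4) = 1.5708
Δθ = wrap(1.5708 − -2.6180) = -2.0944; ω₁ = Δθ/dt₁ = -1.3963
distance = √((4−4)² + (3−0.5)²) = 2.5000; v₂ = distance/dt₂ = 1.2500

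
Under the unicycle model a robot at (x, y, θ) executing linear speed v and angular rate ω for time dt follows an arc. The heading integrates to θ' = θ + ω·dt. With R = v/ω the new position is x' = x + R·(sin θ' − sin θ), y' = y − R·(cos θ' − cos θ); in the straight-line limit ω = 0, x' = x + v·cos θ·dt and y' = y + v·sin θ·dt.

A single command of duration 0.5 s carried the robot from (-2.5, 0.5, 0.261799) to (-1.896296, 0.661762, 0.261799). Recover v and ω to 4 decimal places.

Δθ = 0.261799 − 0.261799 = 0.000000
ω = Δθ/dt = 0.000000/0.5 = 0.0000
ω = 0 → v = (Δx·cos θ + Δy·sin θ)/dt = 1.2500

v = 1.2500, ω = 0.0000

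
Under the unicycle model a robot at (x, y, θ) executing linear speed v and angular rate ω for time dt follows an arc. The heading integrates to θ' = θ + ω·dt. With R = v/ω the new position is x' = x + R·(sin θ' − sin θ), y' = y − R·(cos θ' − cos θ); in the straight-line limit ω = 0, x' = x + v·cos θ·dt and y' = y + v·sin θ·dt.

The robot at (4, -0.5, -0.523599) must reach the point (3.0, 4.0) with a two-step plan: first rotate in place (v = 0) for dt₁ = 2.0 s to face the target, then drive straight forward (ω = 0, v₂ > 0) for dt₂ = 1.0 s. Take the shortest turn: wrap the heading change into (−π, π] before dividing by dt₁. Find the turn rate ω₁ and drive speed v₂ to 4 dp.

heading to target = atan2(4−-0.5, 3−4) = 1.7895
Δθ = wrap(1.7895 − -0.5236) = 2.3131; ω₁ = Δθ/dt₁ = 1.1565
distance = √((3−4)² + (4−-0.5)²) = 4.6098; v₂ = distance/dt₂ = 4.6098

ω₁ = 1.1565, v₂ = 4.6098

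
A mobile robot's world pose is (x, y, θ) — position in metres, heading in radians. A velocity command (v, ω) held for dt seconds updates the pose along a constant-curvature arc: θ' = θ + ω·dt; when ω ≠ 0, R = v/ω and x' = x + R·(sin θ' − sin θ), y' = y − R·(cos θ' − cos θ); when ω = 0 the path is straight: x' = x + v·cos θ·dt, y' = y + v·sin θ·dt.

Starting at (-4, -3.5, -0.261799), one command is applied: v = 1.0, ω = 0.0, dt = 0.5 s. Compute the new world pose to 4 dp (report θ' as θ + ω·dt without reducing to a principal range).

(-3.5170, -3.6294, -0.2618)

θ' = -0.2618 + 0.0·0.5 = -0.2618
ω = 0 → straight: x' = -4 + 1.0·cos(-0.2618)·0.5 = -3.5170
y' = -3.5 + 1.0·sin(-0.2618)·0.5 = -3.6294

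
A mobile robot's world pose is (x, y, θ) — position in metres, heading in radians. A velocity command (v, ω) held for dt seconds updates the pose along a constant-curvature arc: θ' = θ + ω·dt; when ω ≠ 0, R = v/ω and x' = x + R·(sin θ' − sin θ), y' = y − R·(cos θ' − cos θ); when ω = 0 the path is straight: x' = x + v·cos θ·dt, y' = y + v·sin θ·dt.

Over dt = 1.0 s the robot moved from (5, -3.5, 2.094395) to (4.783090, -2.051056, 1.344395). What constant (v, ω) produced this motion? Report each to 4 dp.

Δθ = 1.344395 − 2.094395 = -0.750000
ω = Δθ/dt = -0.750000/1.0 = -0.7500
R = −Δy/(cos θ' − cos θ) = -2.0000
v = R·ω = -2.0000·-0.7500 = 1.5000

v = 1.5000, ω = -0.7500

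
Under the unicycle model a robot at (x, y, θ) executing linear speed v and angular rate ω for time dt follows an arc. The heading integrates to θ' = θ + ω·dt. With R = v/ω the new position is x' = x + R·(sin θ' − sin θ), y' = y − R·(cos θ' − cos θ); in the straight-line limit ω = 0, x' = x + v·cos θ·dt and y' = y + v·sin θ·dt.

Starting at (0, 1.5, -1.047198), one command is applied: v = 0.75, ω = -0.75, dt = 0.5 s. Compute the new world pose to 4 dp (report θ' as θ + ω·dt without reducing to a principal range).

θ' = -1.0472 + -0.75·0.5 = -1.4222
R = v/ω = 0.75/-0.75 = -1.0000
x' = 0 + -1.0000·(sin -1.4222 − sin -1.0472) = 0.1230
y' = 1.5 − -1.0000·(cos -1.4222 − cos -1.0472) = 1.1481

(0.1230, 1.1481, -1.4222)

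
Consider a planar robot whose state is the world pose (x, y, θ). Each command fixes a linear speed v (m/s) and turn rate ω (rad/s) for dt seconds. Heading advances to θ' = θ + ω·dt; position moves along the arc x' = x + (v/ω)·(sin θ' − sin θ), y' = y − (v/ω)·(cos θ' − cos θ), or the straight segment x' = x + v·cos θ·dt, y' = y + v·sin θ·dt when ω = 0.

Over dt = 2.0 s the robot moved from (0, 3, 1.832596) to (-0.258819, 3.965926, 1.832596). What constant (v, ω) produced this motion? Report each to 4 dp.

v = 0.5000, ω = 0.0000

Δθ = 1.832596 − 1.832596 = 0.000000
ω = Δθ/dt = 0.000000/2.0 = 0.0000
ω = 0 → v = (Δx·cos θ + Δy·sin θ)/dt = 0.5000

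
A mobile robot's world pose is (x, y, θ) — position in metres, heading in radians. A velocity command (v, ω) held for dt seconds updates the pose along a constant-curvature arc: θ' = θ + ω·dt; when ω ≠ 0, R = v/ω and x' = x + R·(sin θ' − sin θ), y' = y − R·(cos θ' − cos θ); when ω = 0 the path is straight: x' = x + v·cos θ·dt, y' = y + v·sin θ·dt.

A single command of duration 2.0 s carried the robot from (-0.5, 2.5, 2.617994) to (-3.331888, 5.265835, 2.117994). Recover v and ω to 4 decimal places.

v = 2.0000, ω = -0.2500

Δθ = 2.117994 − 2.617994 = -0.500000
ω = Δθ/dt = -0.500000/2.0 = -0.2500
R = Δx/(sin θ' − sin θ) = -8.0000
v = R·ω = -8.0000·-0.2500 = 2.0000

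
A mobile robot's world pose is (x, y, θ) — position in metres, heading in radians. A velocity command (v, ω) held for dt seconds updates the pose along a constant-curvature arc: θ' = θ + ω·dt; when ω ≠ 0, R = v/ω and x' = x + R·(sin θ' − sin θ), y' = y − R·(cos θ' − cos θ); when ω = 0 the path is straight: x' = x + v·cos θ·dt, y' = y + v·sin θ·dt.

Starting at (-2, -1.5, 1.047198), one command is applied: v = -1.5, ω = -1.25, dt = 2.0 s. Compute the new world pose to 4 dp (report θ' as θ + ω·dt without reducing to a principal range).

θ' = 1.0472 + -1.25·2.0 = -1.4528
R = v/ω = -1.5/-1.25 = 1.2000
x' = -2 + 1.2000·(sin -1.4528 − sin 1.0472) = -4.2309
y' = -1.5 − 1.2000·(cos -1.4528 − cos 1.0472) = -1.0413

(-4.2309, -1.0413, -1.4528)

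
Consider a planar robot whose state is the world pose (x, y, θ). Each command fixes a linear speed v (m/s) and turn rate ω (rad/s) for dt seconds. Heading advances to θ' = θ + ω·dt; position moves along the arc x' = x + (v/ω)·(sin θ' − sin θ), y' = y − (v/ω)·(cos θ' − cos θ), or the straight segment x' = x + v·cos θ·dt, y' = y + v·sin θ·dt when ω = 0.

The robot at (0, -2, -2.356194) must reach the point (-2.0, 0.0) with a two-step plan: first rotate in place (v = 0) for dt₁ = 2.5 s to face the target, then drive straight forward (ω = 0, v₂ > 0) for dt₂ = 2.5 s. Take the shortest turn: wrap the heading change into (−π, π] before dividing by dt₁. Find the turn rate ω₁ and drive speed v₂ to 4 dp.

ω₁ = -0.6283, v₂ = 1.1314

heading to target = atan2(0−-2, -2−0) = 2.3562
Δθ = wrap(2.3562 − -2.3562) = -1.5708; ω₁ = Δθ/dt₁ = -0.6283
distance = √((-2−0)² + (0−-2)²) = 2.8284; v₂ = distance/dt₂ = 1.1314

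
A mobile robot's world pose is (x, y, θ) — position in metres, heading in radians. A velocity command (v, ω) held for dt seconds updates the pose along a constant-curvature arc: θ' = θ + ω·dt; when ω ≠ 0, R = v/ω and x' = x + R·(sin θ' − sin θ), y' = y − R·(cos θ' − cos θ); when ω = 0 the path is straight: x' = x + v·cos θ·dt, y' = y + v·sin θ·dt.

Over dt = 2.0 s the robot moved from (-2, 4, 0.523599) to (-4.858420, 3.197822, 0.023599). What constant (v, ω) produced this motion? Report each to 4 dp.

v = -1.5000, ω = -0.2500

Δθ = 0.023599 − 0.523599 = -0.500000
ω = Δθ/dt = -0.500000/2.0 = -0.2500
R = Δx/(sin θ' − sin θ) = 6.0000
v = R·ω = 6.0000·-0.2500 = -1.5000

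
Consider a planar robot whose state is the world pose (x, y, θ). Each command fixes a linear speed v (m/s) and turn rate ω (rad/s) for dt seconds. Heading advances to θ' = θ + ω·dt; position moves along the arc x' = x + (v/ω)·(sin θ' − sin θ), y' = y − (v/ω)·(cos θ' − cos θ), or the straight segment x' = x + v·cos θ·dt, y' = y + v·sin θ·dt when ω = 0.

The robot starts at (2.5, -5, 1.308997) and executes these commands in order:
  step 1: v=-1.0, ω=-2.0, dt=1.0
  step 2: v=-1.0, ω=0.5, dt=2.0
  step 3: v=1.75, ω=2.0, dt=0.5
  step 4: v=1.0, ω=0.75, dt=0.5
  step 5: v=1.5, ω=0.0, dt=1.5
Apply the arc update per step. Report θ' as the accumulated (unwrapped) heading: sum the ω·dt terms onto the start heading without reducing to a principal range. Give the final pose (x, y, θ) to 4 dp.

step 1: θ'=-0.6910 (R=0.5000) → pose (1.6984, -5.2559, -0.6910)
step 2: θ'=0.3090 (R=-2.0000) → pose (-0.1844, -4.8918, 0.3090)
step 3: θ'=1.3090 (R=0.8750) → pose (0.3946, -4.2847, 1.3090)
step 4: θ'=1.6840 (R=1.3333) → pose (0.4315, -3.7890, 1.6840)
step 5: θ'=1.6840 (straight) → pose (0.1774, -1.5534, 1.6840)

(0.1774, -1.5534, 1.6840)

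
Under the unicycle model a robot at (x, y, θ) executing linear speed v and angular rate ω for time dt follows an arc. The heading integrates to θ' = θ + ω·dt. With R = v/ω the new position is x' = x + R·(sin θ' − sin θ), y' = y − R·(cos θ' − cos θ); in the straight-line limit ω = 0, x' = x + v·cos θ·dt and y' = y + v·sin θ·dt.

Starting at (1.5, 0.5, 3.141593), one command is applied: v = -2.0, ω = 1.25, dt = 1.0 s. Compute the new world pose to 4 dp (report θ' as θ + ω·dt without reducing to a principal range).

θ' = 3.1416 + 1.25·1.0 = 4.3916
R = v/ω = -2.0/1.25 = -1.6000
x' = 1.5 + -1.6000·(sin 4.3916 − sin 3.1416) = 3.0184
y' = 0.5 − -1.6000·(cos 4.3916 − cos 3.1416) = 1.5955

(3.0184, 1.5955, 4.3916)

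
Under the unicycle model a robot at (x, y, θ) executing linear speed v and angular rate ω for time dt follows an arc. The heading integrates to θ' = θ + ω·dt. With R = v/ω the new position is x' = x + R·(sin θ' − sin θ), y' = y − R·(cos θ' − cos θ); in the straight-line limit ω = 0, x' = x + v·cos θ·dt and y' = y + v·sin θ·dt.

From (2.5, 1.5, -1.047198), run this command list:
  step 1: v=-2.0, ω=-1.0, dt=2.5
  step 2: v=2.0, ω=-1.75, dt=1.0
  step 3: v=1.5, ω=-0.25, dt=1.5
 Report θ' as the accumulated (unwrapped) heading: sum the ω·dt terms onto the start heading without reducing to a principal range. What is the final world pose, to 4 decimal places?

step 1: θ'=-3.5472 (R=2.0000) → pose (5.0212, 4.3377, -3.5472)
step 2: θ'=-5.2972 (R=-1.1429) → pose (4.5192, 6.0188, -5.2972)
step 3: θ'=-5.6722 (R=-6.0000) → pose (6.0801, 7.6210, -5.6722)

(6.0801, 7.6210, -5.6722)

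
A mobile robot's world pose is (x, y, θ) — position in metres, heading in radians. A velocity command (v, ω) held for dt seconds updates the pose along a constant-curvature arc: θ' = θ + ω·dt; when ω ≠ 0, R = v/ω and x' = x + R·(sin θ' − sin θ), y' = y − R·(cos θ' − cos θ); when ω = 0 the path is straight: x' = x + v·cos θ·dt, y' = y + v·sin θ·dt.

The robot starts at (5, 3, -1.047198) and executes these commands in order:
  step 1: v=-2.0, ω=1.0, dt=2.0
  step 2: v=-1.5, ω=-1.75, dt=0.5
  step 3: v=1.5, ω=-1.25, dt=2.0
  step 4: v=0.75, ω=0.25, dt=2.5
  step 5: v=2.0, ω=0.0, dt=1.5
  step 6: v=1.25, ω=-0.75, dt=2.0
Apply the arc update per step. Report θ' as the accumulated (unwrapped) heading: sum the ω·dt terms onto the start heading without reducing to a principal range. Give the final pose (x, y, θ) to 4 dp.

step 1: θ'=0.9528 (R=-2.0000) → pose (1.6379, 3.1588, 0.9528)
step 2: θ'=0.0778 (R=0.8571) → pose (1.0059, 2.8009, 0.0778)
step 3: θ'=-2.4222 (R=-1.2000) → pose (1.8899, 0.7019, -2.4222)
step 4: θ'=-1.7972 (R=3.0000) → pose (0.9432, -0.8813, -1.7972)
step 5: θ'=-1.7972 (straight) → pose (0.2698, -3.8048, -1.7972)
step 6: θ'=-3.2972 (R=-1.6667) → pose (-1.6126, -5.0772, -3.2972)

(-1.6126, -5.0772, -3.2972)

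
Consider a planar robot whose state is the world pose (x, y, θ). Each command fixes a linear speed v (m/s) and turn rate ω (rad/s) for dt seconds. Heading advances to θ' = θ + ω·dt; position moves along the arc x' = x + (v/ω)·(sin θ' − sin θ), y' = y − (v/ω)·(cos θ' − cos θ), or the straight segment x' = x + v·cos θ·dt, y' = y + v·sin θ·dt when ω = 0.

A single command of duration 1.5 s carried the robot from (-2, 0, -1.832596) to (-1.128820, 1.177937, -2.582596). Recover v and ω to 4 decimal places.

v = -1.0000, ω = -0.5000

Δθ = -2.582596 − -1.832596 = -0.750000
ω = Δθ/dt = -0.750000/1.5 = -0.5000
R = −Δy/(cos θ' − cos θ) = 2.0000
v = R·ω = 2.0000·-0.5000 = -1.0000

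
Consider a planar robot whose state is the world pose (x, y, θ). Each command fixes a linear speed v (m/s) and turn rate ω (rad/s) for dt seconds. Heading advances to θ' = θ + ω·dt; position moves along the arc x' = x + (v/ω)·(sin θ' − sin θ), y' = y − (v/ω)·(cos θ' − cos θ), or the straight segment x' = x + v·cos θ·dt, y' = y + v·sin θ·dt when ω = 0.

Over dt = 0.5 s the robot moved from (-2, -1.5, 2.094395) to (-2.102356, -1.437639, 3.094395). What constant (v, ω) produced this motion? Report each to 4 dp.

v = 0.2500, ω = 2.0000

Δθ = 3.094395 − 2.094395 = 1.000000
ω = Δθ/dt = 1.000000/0.5 = 2.0000
R = Δx/(sin θ' − sin θ) = 0.1250
v = R·ω = 0.1250·2.0000 = 0.2500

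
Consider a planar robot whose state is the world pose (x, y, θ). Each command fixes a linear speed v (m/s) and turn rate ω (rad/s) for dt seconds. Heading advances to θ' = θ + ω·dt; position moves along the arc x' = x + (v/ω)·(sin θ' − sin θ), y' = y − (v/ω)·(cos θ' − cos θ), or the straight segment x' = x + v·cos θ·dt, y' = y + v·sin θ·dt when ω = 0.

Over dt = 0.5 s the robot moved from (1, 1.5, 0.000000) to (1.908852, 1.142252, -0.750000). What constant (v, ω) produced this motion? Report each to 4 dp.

Δθ = -0.750000 − 0.000000 = -0.750000
ω = Δθ/dt = -0.750000/0.5 = -1.5000
R = Δx/(sin θ' − sin θ) = -1.3333
v = R·ω = -1.3333·-1.5000 = 2.0000

v = 2.0000, ω = -1.5000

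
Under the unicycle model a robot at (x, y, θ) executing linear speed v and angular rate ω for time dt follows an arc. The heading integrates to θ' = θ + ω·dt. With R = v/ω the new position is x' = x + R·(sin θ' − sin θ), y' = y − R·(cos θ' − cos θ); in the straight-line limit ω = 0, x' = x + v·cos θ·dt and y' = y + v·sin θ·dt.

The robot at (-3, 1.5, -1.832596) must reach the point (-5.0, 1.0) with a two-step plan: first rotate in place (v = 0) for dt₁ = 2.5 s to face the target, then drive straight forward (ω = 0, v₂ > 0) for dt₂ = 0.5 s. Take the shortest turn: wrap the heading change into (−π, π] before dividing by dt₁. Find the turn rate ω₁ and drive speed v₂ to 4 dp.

ω₁ = -0.4256, v₂ = 4.1231

heading to target = atan2(1−1.5, -5−-3) = -2.8966
Δθ = wrap(-2.8966 − -1.8326) = -1.0640; ω₁ = Δθ/dt₁ = -0.4256
distance = √((-5−-3)² + (1−1.5)²) = 2.0616; v₂ = distance/dt₂ = 4.1231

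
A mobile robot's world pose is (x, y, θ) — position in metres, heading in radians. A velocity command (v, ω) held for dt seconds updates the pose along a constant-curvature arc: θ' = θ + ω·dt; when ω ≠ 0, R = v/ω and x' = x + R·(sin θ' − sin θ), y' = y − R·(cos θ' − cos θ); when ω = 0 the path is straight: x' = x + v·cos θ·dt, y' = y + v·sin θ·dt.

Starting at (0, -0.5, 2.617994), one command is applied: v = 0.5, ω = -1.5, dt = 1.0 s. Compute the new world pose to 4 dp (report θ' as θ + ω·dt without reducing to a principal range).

θ' = 2.6180 + -1.5·1.0 = 1.1180
R = v/ω = 0.5/-1.5 = -0.3333
x' = 0 + -0.3333·(sin 1.1180 − sin 2.6180) = -0.1331
y' = -0.5 − -0.3333·(cos 1.1180 − cos 2.6180) = -0.0655

(-0.1331, -0.0655, 1.1180)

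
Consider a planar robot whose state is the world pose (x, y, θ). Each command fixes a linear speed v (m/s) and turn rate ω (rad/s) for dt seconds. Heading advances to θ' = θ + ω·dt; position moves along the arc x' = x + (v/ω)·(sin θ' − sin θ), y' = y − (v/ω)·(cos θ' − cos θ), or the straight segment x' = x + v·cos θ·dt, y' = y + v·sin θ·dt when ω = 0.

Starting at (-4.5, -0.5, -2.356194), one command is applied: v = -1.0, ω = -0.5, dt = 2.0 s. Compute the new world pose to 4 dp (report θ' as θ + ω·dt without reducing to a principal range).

(-2.6599, 0.0399, -3.3562)

θ' = -2.3562 + -0.5·2.0 = -3.3562
R = v/ω = -1.0/-0.5 = 2.0000
x' = -4.5 + 2.0000·(sin -3.3562 − sin -2.3562) = -2.6599
y' = -0.5 − 2.0000·(cos -3.3562 − cos -2.3562) = 0.0399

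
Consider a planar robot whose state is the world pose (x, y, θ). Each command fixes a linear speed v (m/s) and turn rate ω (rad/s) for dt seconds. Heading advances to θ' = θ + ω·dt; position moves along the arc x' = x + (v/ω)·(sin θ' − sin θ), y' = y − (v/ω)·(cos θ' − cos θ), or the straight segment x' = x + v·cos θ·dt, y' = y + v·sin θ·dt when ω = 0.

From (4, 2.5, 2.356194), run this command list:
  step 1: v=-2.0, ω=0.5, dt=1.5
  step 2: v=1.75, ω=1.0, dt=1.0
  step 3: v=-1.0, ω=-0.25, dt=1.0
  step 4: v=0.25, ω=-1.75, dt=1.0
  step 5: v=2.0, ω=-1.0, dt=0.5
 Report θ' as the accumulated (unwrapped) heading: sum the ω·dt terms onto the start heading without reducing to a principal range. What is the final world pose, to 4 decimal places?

(5.3577, 2.3061, 1.6062)

step 1: θ'=3.1062 (R=-4.0000) → pose (6.6869, 1.3309, 3.1062)
step 2: θ'=4.1062 (R=1.7500) → pose (5.1867, 0.5791, 4.1062)
step 3: θ'=3.8562 (R=4.0000) → pose (5.8528, 1.3215, 3.8562)
step 4: θ'=2.1062 (R=-0.1429) → pose (5.6363, 1.3565, 2.1062)
step 5: θ'=1.6062 (R=-2.0000) → pose (5.3577, 2.3061, 1.6062)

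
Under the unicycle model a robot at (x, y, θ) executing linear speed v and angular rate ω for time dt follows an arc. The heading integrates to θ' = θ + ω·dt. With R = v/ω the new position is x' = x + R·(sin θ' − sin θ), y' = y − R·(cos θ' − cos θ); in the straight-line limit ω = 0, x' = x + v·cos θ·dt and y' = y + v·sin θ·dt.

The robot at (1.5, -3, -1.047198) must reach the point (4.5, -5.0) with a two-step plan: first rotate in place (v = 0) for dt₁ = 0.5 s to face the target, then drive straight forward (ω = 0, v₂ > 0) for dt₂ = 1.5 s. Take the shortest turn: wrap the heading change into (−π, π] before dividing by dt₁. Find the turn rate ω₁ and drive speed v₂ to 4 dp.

ω₁ = 0.9184, v₂ = 2.4037

heading to target = atan2(-5−-3, 4.5−1.5) = -0.5880
Δθ = wrap(-0.5880 − -1.0472) = 0.4592; ω₁ = Δθ/dt₁ = 0.9184
distance = √((4.5−1.5)² + (-5−-3)²) = 3.6056; v₂ = distance/dt₂ = 2.4037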